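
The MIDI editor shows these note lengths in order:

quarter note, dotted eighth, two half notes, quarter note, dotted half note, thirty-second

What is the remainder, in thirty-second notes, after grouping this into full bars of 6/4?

31

One bar of 6/4 = 48 thirty-second notes.
Express everything in thirty-second notes: quarter note = 8; dotted eighth = 6; half note = 16; half note = 16; quarter note = 8; dotted half note = 24; thirty-second = 1.
Sum: 8 + 6 + 16 + 16 + 8 + 24 + 1 = 79.
79 ÷ 48 = 1 complete bar with 31 thirty-second notes remaining.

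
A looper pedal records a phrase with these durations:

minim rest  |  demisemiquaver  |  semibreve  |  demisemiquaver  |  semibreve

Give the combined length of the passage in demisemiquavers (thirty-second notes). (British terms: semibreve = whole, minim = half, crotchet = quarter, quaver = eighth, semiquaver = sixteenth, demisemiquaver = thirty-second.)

82

Working in thirty-second notes: minim rest = 16; demisemiquaver = 1; semibreve = 32; demisemiquaver = 1; semibreve = 32.
Sum: 16 + 1 + 32 + 1 + 32 = 82 thirty-second notes.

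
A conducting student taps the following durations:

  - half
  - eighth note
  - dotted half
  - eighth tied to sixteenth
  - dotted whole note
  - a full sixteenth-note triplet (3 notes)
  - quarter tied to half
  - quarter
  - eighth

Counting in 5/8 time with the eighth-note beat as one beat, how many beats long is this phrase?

34.5

One eighth-note beat = 2 sixteenth notes.
In sixteenth notes: half = 8; eighth note = 2; dotted half = 12; eighth tied to sixteenth (eighth + sixteenth) = 3; dotted whole note = 24; a full sixteenth-note triplet (3 notes) (three triplet sixteenths span one eighth) = 2; quarter tied to half (quarter + half) = 12; quarter = 4; eighth = 2.
Total: 8 + 2 + 12 + 3 + 24 + 2 + 12 + 4 + 2 = 69.
69 ÷ 2 = 34.5 beats.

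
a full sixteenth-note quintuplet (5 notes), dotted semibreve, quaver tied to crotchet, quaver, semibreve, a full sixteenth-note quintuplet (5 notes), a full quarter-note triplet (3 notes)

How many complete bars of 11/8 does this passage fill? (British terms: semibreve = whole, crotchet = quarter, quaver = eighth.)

One bar of 11/8 = 11 eighth notes.
Each duration in eighth notes: a full sixteenth-note quintuplet (5 notes) (five quintuplet sixteenths span one quarter) = 2; dotted semibreve = 12; quaver tied to crotchet (quaver + crotchet) = 3; quaver = 1; semibreve = 8; a full sixteenth-note quintuplet (5 notes) (five quintuplet sixteenths span one quarter) = 2; a full quarter-note triplet (3 notes) (three triplet quarters span one half) = 4.
Total: 2 + 12 + 3 + 1 + 8 + 2 + 4 = 32.
32 ÷ 11 = 2 complete bars with 10 left over.

2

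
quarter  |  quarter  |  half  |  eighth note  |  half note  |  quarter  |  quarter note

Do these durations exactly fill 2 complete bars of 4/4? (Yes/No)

One bar of 4/4 = 8 eighth notes, so 2 bars = 16.
In eighth notes: quarter = 2; quarter = 2; half = 4; eighth note = 1; half note = 4; quarter = 2; quarter note = 2.
Adding: 2 + 2 + 4 + 1 + 4 + 2 + 2 = 17.
17 exceeds 16, so the answer is No.

No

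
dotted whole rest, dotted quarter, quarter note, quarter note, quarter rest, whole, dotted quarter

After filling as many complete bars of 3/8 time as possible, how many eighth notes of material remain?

2

One bar of 3/8 = 3 eighth notes.
Convert each value to eighth notes: dotted whole rest = 12; dotted quarter = 3; quarter note = 2; quarter note = 2; quarter rest = 2; whole = 8; dotted quarter = 3.
Adding: 12 + 3 + 2 + 2 + 2 + 8 + 3 = 32.
32 ÷ 3 = 10 complete bars with 2 eighth notes remaining.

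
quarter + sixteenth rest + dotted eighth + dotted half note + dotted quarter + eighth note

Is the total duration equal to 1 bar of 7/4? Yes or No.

One bar of 7/4 = 28 sixteenth notes.
Convert each value to sixteenth notes: quarter = 4; sixteenth rest = 1; dotted eighth = 3; dotted half note = 12; dotted quarter = 6; eighth note = 2.
Total: 4 + 1 + 3 + 12 + 6 + 2 = 28.
28 equals 28, so the answer is Yes.

Yes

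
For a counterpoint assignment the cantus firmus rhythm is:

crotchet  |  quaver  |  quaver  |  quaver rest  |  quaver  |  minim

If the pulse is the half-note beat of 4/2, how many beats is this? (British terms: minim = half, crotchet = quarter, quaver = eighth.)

One half-note beat = 4 eighth notes.
Express everything in eighth notes: crotchet = 2; quaver = 1; quaver = 1; quaver rest = 1; quaver = 1; minim = 4.
Adding: 2 + 1 + 1 + 1 + 1 + 4 = 10.
10 ÷ 4 = 2.5 beats.

2.5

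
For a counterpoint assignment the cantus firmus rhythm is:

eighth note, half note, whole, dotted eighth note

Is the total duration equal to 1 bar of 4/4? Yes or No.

No

One bar of 4/4 = 16 sixteenth notes.
In sixteenth notes: eighth note = 2; half note = 8; whole = 16; dotted eighth note = 3.
Adding: 2 + 8 + 16 + 3 = 29.
29 exceeds 16, so the answer is No.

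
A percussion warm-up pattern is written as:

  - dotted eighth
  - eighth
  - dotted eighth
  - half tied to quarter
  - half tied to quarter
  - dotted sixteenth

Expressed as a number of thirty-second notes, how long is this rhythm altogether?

67

Each duration in thirty-second notes: dotted eighth = 6; eighth = 4; dotted eighth = 6; half tied to quarter (half + quarter) = 24; half tied to quarter (half + quarter) = 24; dotted sixteenth = 3.
Total: 6 + 4 + 6 + 24 + 24 + 3 = 67 thirty-second notes.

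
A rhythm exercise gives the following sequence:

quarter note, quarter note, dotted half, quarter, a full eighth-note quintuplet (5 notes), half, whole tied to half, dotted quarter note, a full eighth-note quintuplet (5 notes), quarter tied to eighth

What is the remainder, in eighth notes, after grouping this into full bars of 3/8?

One bar of 3/8 = 3 eighth notes.
Convert each value to eighth notes: quarter note = 2; quarter note = 2; dotted half = 6; quarter = 2; a full eighth-note quintuplet (5 notes) (five quintuplet eighths span one half) = 4; half = 4; whole tied to half (whole + half) = 12; dotted quarter note = 3; a full eighth-note quintuplet (5 notes) (five quintuplet eighths span one half) = 4; quarter tied to eighth (quarter + eighth) = 3.
Altogether 2 + 2 + 6 + 2 + 4 + 4 + 12 + 3 + 4 + 3 = 42.
42 ÷ 3 = 14 complete bars with 0 eighth notes remaining.

0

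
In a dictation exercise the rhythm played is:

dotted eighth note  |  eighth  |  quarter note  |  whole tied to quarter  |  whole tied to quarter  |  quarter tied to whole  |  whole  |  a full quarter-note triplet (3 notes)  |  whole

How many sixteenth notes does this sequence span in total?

Express everything in sixteenth notes: dotted eighth note = 3; eighth = 2; quarter note = 4; whole tied to quarter (whole + quarter) = 20; whole tied to quarter (whole + quarter) = 20; quarter tied to whole (quarter + whole) = 20; whole = 16; a full quarter-note triplet (3 notes) (three triplet quarters span one half) = 8; whole = 16.
Sum: 3 + 2 + 4 + 20 + 20 + 20 + 16 + 8 + 16 = 109 sixteenth notes.

109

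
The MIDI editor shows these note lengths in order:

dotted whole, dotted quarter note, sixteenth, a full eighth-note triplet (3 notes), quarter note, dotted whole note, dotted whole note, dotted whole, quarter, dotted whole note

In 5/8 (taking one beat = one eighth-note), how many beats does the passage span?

69.5

One eighth-note beat = 2 sixteenth notes.
Each duration in sixteenth notes: dotted whole = 24; dotted quarter note = 6; sixteenth = 1; a full eighth-note triplet (3 notes) (three triplet eighths span one quarter) = 4; quarter note = 4; dotted whole note = 24; dotted whole note = 24; dotted whole = 24; quarter = 4; dotted whole note = 24.
Total: 24 + 6 + 1 + 4 + 4 + 24 + 24 + 24 + 4 + 24 = 139.
139 ÷ 2 = 69.5 beats.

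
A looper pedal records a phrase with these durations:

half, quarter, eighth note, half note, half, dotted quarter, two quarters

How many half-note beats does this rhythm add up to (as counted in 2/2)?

5.5

One half-note beat = 4 eighth notes.
In eighth notes: half = 4; quarter = 2; eighth note = 1; half note = 4; half = 4; dotted quarter = 3; quarter = 2; quarter = 2.
Total: 4 + 2 + 1 + 4 + 4 + 3 + 2 + 2 = 22.
22 ÷ 4 = 5.5 beats.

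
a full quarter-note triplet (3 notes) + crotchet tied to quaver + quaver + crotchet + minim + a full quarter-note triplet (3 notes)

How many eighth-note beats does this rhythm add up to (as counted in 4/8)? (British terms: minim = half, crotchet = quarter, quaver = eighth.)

18

One eighth-note beat = 2 sixteenth notes.
Express everything in sixteenth notes: a full quarter-note triplet (3 notes) (three triplet quarters span one half) = 8; crotchet tied to quaver (crotchet + quaver) = 6; quaver = 2; crotchet = 4; minim = 8; a full quarter-note triplet (3 notes) (three triplet quarters span one half) = 8.
Total: 8 + 6 + 2 + 4 + 8 + 8 = 36.
36 ÷ 2 = 18 beats.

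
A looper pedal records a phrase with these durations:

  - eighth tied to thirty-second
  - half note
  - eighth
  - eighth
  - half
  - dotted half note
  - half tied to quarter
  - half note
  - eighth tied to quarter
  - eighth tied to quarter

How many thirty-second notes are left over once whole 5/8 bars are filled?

13

One bar of 5/8 = 20 thirty-second notes.
Each duration in thirty-second notes: eighth tied to thirty-second (eighth + thirty-second) = 5; half note = 16; eighth = 4; eighth = 4; half = 16; dotted half note = 24; half tied to quarter (half + quarter) = 24; half note = 16; eighth tied to quarter (eighth + quarter) = 12; eighth tied to quarter (eighth + quarter) = 12.
Adding: 5 + 16 + 4 + 4 + 16 + 24 + 24 + 16 + 12 + 12 = 133.
133 ÷ 20 = 6 complete bars with 13 thirty-second notes remaining.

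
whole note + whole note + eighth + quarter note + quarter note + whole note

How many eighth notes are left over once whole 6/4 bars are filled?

One bar of 6/4 = 12 eighth notes.
Express everything in eighth notes: whole note = 8; whole note = 8; eighth = 1; quarter note = 2; quarter note = 2; whole note = 8.
Sum: 8 + 8 + 1 + 2 + 2 + 8 = 29.
29 ÷ 12 = 2 complete bars with 5 eighth notes remaining.

5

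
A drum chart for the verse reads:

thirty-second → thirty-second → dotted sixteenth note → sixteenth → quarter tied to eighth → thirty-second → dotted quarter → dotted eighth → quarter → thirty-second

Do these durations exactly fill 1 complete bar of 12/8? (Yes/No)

One bar of 12/8 = 48 thirty-second notes.
Convert each value to thirty-second notes: thirty-second = 1; thirty-second = 1; dotted sixteenth note = 3; sixteenth = 2; quarter tied to eighth (quarter + eighth) = 12; thirty-second = 1; dotted quarter = 12; dotted eighth = 6; quarter = 8; thirty-second = 1.
Sum: 1 + 1 + 3 + 2 + 12 + 1 + 12 + 6 + 8 + 1 = 47.
47 falls short of 48, so the answer is No.

No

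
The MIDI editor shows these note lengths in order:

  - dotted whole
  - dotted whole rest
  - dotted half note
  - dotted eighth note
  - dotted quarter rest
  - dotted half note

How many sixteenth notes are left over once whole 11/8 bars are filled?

15

One bar of 11/8 = 22 sixteenth notes.
In sixteenth notes: dotted whole = 24; dotted whole rest = 24; dotted half note = 12; dotted eighth note = 3; dotted quarter rest = 6; dotted half note = 12.
Altogether 24 + 24 + 12 + 3 + 6 + 12 = 81.
81 ÷ 22 = 3 complete bars with 15 sixteenth notes remaining.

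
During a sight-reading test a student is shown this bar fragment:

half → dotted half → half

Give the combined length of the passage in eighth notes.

14

Express everything in eighth notes: half = 4; dotted half = 6; half = 4.
Total: 4 + 6 + 4 = 14 eighth notes.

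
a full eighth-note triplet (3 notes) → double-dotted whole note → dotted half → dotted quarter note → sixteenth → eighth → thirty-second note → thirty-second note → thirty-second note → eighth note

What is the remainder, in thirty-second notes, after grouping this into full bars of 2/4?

One bar of 2/4 = 16 thirty-second notes.
Each duration in thirty-second notes: a full eighth-note triplet (3 notes) (three triplet eighths span one quarter) = 8; double-dotted whole note = 56; dotted half = 24; dotted quarter note = 12; sixteenth = 2; eighth = 4; thirty-second note = 1; thirty-second note = 1; thirty-second note = 1; eighth note = 4.
Sum: 8 + 56 + 24 + 12 + 2 + 4 + 1 + 1 + 1 + 4 = 113.
113 ÷ 16 = 7 complete bars with 1 thirty-second note remaining.

1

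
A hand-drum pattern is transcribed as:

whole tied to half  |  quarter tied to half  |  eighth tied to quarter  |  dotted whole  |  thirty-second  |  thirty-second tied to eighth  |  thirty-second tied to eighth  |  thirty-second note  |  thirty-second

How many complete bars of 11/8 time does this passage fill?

3

One bar of 11/8 = 44 thirty-second notes.
Working in thirty-second notes: whole tied to half (whole + half) = 48; quarter tied to half (quarter + half) = 24; eighth tied to quarter (eighth + quarter) = 12; dotted whole = 48; thirty-second = 1; thirty-second tied to eighth (thirty-second + eighth) = 5; thirty-second tied to eighth (thirty-second + eighth) = 5; thirty-second note = 1; thirty-second = 1.
Total: 48 + 24 + 12 + 48 + 1 + 5 + 5 + 1 + 1 = 145.
145 ÷ 44 = 3 complete bars with 13 left over.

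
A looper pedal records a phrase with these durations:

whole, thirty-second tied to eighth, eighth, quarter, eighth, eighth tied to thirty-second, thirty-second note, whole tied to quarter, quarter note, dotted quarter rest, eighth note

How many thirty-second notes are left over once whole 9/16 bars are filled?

15

One bar of 9/16 = 18 thirty-second notes.
In thirty-second notes: whole = 32; thirty-second tied to eighth (thirty-second + eighth) = 5; eighth = 4; quarter = 8; eighth = 4; eighth tied to thirty-second (eighth + thirty-second) = 5; thirty-second note = 1; whole tied to quarter (whole + quarter) = 40; quarter note = 8; dotted quarter rest = 12; eighth note = 4.
Sum: 32 + 5 + 4 + 8 + 4 + 5 + 1 + 40 + 8 + 12 + 4 = 123.
123 ÷ 18 = 6 complete bars with 15 thirty-second notes remaining.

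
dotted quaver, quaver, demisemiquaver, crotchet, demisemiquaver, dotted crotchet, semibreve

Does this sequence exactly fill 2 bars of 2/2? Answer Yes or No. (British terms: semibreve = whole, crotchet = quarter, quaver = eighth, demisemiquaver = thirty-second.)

Yes

One bar of 2/2 = 32 thirty-second notes, so 2 bars = 64.
Express everything in thirty-second notes: dotted quaver = 6; quaver = 4; demisemiquaver = 1; crotchet = 8; demisemiquaver = 1; dotted crotchet = 12; semibreve = 32.
Adding: 6 + 4 + 1 + 8 + 1 + 12 + 32 = 64.
64 equals 64, so the answer is Yes.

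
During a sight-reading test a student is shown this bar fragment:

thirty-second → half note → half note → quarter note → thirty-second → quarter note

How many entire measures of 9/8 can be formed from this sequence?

1

One bar of 9/8 = 36 thirty-second notes.
In thirty-second notes: thirty-second = 1; half note = 16; half note = 16; quarter note = 8; thirty-second = 1; quarter note = 8.
Adding: 1 + 16 + 16 + 8 + 1 + 8 = 50.
50 ÷ 36 = 1 complete bar with 14 left over.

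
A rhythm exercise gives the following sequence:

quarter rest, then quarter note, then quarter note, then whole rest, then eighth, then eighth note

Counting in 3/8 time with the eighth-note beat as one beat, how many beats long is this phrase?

16

One eighth-note beat = 2 sixteenth notes.
Each duration in sixteenth notes: quarter rest = 4; quarter note = 4; quarter note = 4; whole rest = 16; eighth = 2; eighth note = 2.
Adding: 4 + 4 + 4 + 16 + 2 + 2 = 32.
32 ÷ 2 = 16 beats.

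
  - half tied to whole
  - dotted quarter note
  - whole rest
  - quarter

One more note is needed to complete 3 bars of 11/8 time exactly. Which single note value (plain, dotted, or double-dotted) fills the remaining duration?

3 bars of 11/8 = 33 eighth notes.
Working in eighth notes: half tied to whole (half + whole) = 12; dotted quarter note = 3; whole rest = 8; quarter = 2.
Altogether 12 + 3 + 8 + 2 = 25.
Remaining: 33 − 25 = 8 eighth notes, which is a whole note.

whole note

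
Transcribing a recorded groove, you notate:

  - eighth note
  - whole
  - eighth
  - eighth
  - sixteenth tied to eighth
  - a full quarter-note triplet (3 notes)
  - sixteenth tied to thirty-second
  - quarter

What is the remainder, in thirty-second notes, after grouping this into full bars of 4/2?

One bar of 4/2 = 64 thirty-second notes.
Convert each value to thirty-second notes: eighth note = 4; whole = 32; eighth = 4; eighth = 4; sixteenth tied to eighth (sixteenth + eighth) = 6; a full quarter-note triplet (3 notes) (three triplet quarters span one half) = 16; sixteenth tied to thirty-second (sixteenth + thirty-second) = 3; quarter = 8.
Altogether 4 + 32 + 4 + 4 + 6 + 16 + 3 + 8 = 77.
77 ÷ 64 = 1 complete bar with 13 thirty-second notes remaining.

13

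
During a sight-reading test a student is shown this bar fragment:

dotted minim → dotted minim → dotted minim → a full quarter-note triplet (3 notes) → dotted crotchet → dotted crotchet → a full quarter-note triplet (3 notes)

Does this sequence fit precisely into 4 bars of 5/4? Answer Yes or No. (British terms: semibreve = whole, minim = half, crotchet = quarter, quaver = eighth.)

No

One bar of 5/4 = 10 eighth notes, so 4 bars = 40.
In eighth notes: dotted minim = 6; dotted minim = 6; dotted minim = 6; a full quarter-note triplet (3 notes) (three triplet quarters span one half) = 4; dotted crotchet = 3; dotted crotchet = 3; a full quarter-note triplet (3 notes) (three triplet quarters span one half) = 4.
Total: 6 + 6 + 6 + 4 + 3 + 3 + 4 = 32.
32 falls short of 40, so the answer is No.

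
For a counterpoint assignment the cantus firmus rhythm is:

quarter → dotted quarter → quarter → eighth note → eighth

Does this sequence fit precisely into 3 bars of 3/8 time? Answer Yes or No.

Yes

One bar of 3/8 = 3 eighth notes, so 3 bars = 9.
In eighth notes: quarter = 2; dotted quarter = 3; quarter = 2; eighth note = 1; eighth = 1.
Total: 2 + 3 + 2 + 1 + 1 = 9.
9 equals 9, so the answer is Yes.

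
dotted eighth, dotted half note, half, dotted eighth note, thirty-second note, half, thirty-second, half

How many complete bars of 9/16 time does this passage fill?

4

One bar of 9/16 = 18 thirty-second notes.
Convert each value to thirty-second notes: dotted eighth = 6; dotted half note = 24; half = 16; dotted eighth note = 6; thirty-second note = 1; half = 16; thirty-second = 1; half = 16.
Sum: 6 + 24 + 16 + 6 + 1 + 16 + 1 + 16 = 86.
86 ÷ 18 = 4 complete bars with 14 left over.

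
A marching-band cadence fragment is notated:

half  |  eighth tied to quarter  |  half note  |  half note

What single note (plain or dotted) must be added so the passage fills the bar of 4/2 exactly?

The bar of 4/2 = 16 eighth notes.
Each duration in eighth notes: half = 4; eighth tied to quarter (eighth + quarter) = 3; half note = 4; half note = 4.
Altogether 4 + 3 + 4 + 4 = 15.
Remaining: 16 − 15 = 1 eighth note, which is a eighth note.

eighth note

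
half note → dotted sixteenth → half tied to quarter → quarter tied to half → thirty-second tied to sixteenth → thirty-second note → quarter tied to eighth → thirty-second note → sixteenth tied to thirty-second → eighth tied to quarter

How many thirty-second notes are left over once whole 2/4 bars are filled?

One bar of 2/4 = 16 thirty-second notes.
Working in thirty-second notes: half note = 16; dotted sixteenth = 3; half tied to quarter (half + quarter) = 24; quarter tied to half (quarter + half) = 24; thirty-second tied to sixteenth (thirty-second + sixteenth) = 3; thirty-second note = 1; quarter tied to eighth (quarter + eighth) = 12; thirty-second note = 1; sixteenth tied to thirty-second (sixteenth + thirty-second) = 3; eighth tied to quarter (eighth + quarter) = 12.
Sum: 16 + 3 + 24 + 24 + 3 + 1 + 12 + 1 + 3 + 12 = 99.
99 ÷ 16 = 6 complete bars with 3 thirty-second notes remaining.

3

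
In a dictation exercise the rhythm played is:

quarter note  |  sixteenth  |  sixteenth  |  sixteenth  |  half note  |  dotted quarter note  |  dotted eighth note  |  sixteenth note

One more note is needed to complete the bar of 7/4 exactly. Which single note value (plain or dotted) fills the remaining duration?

dotted eighth note

The bar of 7/4 = 28 sixteenth notes.
Convert each value to sixteenth notes: quarter note = 4; sixteenth = 1; sixteenth = 1; sixteenth = 1; half note = 8; dotted quarter note = 6; dotted eighth note = 3; sixteenth note = 1.
Total: 4 + 1 + 1 + 1 + 8 + 6 + 3 + 1 = 25.
Remaining: 28 − 25 = 3 sixteenth notes, which is a dotted eighth note.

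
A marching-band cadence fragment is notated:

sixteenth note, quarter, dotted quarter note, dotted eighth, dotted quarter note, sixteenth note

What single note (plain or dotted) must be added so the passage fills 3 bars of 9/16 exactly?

3 bars of 9/16 = 27 sixteenth notes.
Each duration in sixteenth notes: sixteenth note = 1; quarter = 4; dotted quarter note = 6; dotted eighth = 3; dotted quarter note = 6; sixteenth note = 1.
Total: 1 + 4 + 6 + 3 + 6 + 1 = 21.
Remaining: 27 − 21 = 6 sixteenth notes, which is a dotted quarter note.

dotted quarter note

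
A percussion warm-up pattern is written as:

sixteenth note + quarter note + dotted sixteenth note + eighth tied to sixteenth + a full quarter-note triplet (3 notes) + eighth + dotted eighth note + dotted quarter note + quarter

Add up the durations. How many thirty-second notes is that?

65

Working in thirty-second notes: sixteenth note = 2; quarter note = 8; dotted sixteenth note = 3; eighth tied to sixteenth (eighth + sixteenth) = 6; a full quarter-note triplet (3 notes) (three triplet quarters span one half) = 16; eighth = 4; dotted eighth note = 6; dotted quarter note = 12; quarter = 8.
Sum: 2 + 8 + 3 + 6 + 16 + 4 + 6 + 12 + 8 = 65 thirty-second notes.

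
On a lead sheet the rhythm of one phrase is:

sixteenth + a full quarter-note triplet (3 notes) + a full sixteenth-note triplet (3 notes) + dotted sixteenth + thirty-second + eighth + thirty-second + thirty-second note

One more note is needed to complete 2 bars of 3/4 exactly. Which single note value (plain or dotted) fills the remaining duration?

half note

2 bars of 3/4 = 48 thirty-second notes.
Express everything in thirty-second notes: sixteenth = 2; a full quarter-note triplet (3 notes) (three triplet quarters span one half) = 16; a full sixteenth-note triplet (3 notes) (three triplet sixteenths span one eighth) = 4; dotted sixteenth = 3; thirty-second = 1; eighth = 4; thirty-second = 1; thirty-second note = 1.
Total: 2 + 16 + 4 + 3 + 1 + 4 + 1 + 1 = 32.
Remaining: 48 − 32 = 16 thirty-second notes, which is a half note.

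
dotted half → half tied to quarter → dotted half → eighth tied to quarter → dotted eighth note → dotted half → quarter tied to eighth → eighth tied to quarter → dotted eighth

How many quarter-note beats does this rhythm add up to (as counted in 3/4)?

One quarter-note beat = 4 sixteenth notes.
In sixteenth notes: dotted half = 12; half tied to quarter (half + quarter) = 12; dotted half = 12; eighth tied to quarter (eighth + quarter) = 6; dotted eighth note = 3; dotted half = 12; quarter tied to eighth (quarter + eighth) = 6; eighth tied to quarter (eighth + quarter) = 6; dotted eighth = 3.
Total: 12 + 12 + 12 + 6 + 3 + 12 + 6 + 6 + 3 = 72.
72 ÷ 4 = 18 beats.

18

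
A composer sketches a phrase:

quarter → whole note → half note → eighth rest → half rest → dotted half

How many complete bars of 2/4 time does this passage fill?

One bar of 2/4 = 4 eighth notes.
Working in eighth notes: quarter = 2; whole note = 8; half note = 4; eighth rest = 1; half rest = 4; dotted half = 6.
Altogether 2 + 8 + 4 + 1 + 4 + 6 = 25.
25 ÷ 4 = 6 complete bars with 1 left over.

6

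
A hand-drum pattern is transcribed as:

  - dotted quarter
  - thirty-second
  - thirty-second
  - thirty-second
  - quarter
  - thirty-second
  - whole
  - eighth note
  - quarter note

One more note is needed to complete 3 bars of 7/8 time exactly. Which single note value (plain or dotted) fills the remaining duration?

half note

3 bars of 7/8 = 84 thirty-second notes.
Express everything in thirty-second notes: dotted quarter = 12; thirty-second = 1; thirty-second = 1; thirty-second = 1; quarter = 8; thirty-second = 1; whole = 32; eighth note = 4; quarter note = 8.
Altogether 12 + 1 + 1 + 1 + 8 + 1 + 32 + 4 + 8 = 68.
Remaining: 84 − 68 = 16 thirty-second notes, which is a half note.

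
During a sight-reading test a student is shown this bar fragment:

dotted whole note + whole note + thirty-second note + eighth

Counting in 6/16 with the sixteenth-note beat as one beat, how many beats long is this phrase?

42.5

One sixteenth-note beat = 2 thirty-second notes.
Convert each value to thirty-second notes: dotted whole note = 48; whole note = 32; thirty-second note = 1; eighth = 4.
Total: 48 + 32 + 1 + 4 = 85.
85 ÷ 2 = 42.5 beats.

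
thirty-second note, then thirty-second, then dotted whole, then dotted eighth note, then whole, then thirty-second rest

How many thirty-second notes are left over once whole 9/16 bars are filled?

17

One bar of 9/16 = 18 thirty-second notes.
Each duration in thirty-second notes: thirty-second note = 1; thirty-second = 1; dotted whole = 48; dotted eighth note = 6; whole = 32; thirty-second rest = 1.
Altogether 1 + 1 + 48 + 6 + 32 + 1 = 89.
89 ÷ 18 = 4 complete bars with 17 thirty-second notes remaining.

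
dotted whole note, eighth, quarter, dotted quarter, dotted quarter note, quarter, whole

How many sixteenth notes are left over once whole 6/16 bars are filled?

2

One bar of 6/16 = 3 eighth notes.
In eighth notes: dotted whole note = 12; eighth = 1; quarter = 2; dotted quarter = 3; dotted quarter note = 3; quarter = 2; whole = 8.
Total: 12 + 1 + 2 + 3 + 3 + 2 + 8 = 31.
31 ÷ 3 = 10 complete bars with 1 eighth note remaining = 2 sixteenth notes.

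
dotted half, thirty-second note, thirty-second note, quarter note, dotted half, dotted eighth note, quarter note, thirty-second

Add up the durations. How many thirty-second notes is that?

73

Working in thirty-second notes: dotted half = 24; thirty-second note = 1; thirty-second note = 1; quarter note = 8; dotted half = 24; dotted eighth note = 6; quarter note = 8; thirty-second = 1.
Total: 24 + 1 + 1 + 8 + 24 + 6 + 8 + 1 = 73 thirty-second notes.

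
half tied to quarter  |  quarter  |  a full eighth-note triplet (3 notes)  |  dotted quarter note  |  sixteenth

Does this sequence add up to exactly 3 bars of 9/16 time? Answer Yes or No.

Yes

One bar of 9/16 = 9 sixteenth notes, so 3 bars = 27.
In sixteenth notes: half tied to quarter (half + quarter) = 12; quarter = 4; a full eighth-note triplet (3 notes) (three triplet eighths span one quarter) = 4; dotted quarter note = 6; sixteenth = 1.
Adding: 12 + 4 + 4 + 6 + 1 = 27.
27 equals 27, so the answer is Yes.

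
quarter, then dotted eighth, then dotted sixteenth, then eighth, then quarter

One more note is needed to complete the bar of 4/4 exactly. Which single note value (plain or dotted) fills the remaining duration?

The bar of 4/4 = 32 thirty-second notes.
Working in thirty-second notes: quarter = 8; dotted eighth = 6; dotted sixteenth = 3; eighth = 4; quarter = 8.
Adding: 8 + 6 + 3 + 4 + 8 = 29.
Remaining: 32 − 29 = 3 thirty-second notes, which is a dotted sixteenth note.

dotted sixteenth note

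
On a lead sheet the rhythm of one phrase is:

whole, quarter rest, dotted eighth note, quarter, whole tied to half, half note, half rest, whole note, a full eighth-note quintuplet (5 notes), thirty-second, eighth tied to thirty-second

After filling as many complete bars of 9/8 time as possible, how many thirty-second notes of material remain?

One bar of 9/8 = 36 thirty-second notes.
Convert each value to thirty-second notes: whole = 32; quarter rest = 8; dotted eighth note = 6; quarter = 8; whole tied to half (whole + half) = 48; half note = 16; half rest = 16; whole note = 32; a full eighth-note quintuplet (5 notes) (five quintuplet eighths span one half) = 16; thirty-second = 1; eighth tied to thirty-second (eighth + thirty-second) = 5.
Adding: 32 + 8 + 6 + 8 + 48 + 16 + 16 + 32 + 16 + 1 + 5 = 188.
188 ÷ 36 = 5 complete bars with 8 thirty-second notes remaining.

8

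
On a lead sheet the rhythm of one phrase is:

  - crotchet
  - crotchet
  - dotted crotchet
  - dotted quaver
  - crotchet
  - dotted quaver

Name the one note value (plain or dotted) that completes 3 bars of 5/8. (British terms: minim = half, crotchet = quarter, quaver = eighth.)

dotted quarter note

3 bars of 5/8 = 30 sixteenth notes.
In sixteenth notes: crotchet = 4; crotchet = 4; dotted crotchet = 6; dotted quaver = 3; crotchet = 4; dotted quaver = 3.
Total: 4 + 4 + 6 + 3 + 4 + 3 = 24.
Remaining: 30 − 24 = 6 sixteenth notes, which is a dotted quarter note.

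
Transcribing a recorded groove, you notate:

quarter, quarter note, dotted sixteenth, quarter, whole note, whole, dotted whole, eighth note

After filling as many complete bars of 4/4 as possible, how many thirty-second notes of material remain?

15

One bar of 4/4 = 32 thirty-second notes.
Working in thirty-second notes: quarter = 8; quarter note = 8; dotted sixteenth = 3; quarter = 8; whole note = 32; whole = 32; dotted whole = 48; eighth note = 4.
Total: 8 + 8 + 3 + 8 + 32 + 32 + 48 + 4 = 143.
143 ÷ 32 = 4 complete bars with 15 thirty-second notes remaining.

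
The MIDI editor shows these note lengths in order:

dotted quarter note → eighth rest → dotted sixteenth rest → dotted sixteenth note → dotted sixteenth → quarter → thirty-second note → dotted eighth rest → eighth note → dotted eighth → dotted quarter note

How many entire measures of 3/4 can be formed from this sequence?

2

One bar of 3/4 = 24 thirty-second notes.
Working in thirty-second notes: dotted quarter note = 12; eighth rest = 4; dotted sixteenth rest = 3; dotted sixteenth note = 3; dotted sixteenth = 3; quarter = 8; thirty-second note = 1; dotted eighth rest = 6; eighth note = 4; dotted eighth = 6; dotted quarter note = 12.
Adding: 12 + 4 + 3 + 3 + 3 + 8 + 1 + 6 + 4 + 6 + 12 = 62.
62 ÷ 24 = 2 complete bars with 14 left over.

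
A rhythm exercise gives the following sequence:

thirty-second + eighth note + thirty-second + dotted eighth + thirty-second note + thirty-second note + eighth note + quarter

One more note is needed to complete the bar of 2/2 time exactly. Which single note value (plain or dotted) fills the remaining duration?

The bar of 2/2 = 32 thirty-second notes.
Each duration in thirty-second notes: thirty-second = 1; eighth note = 4; thirty-second = 1; dotted eighth = 6; thirty-second note = 1; thirty-second note = 1; eighth note = 4; quarter = 8.
Total: 1 + 4 + 1 + 6 + 1 + 1 + 4 + 8 = 26.
Remaining: 32 − 26 = 6 thirty-second notes, which is a dotted eighth note.

dotted eighth note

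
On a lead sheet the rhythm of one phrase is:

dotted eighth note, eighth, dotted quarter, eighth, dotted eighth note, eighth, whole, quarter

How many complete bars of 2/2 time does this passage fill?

One bar of 2/2 = 16 sixteenth notes.
Express everything in sixteenth notes: dotted eighth note = 3; eighth = 2; dotted quarter = 6; eighth = 2; dotted eighth note = 3; eighth = 2; whole = 16; quarter = 4.
Adding: 3 + 2 + 6 + 2 + 3 + 2 + 16 + 4 = 38.
38 ÷ 16 = 2 complete bars with 6 left over.

2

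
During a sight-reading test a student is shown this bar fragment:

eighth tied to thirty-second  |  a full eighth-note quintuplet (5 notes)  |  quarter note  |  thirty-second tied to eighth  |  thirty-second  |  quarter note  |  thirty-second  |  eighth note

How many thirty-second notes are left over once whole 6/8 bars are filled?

One bar of 6/8 = 24 thirty-second notes.
Convert each value to thirty-second notes: eighth tied to thirty-second (eighth + thirty-second) = 5; a full eighth-note quintuplet (5 notes) (five quintuplet eighths span one half) = 16; quarter note = 8; thirty-second tied to eighth (thirty-second + eighth) = 5; thirty-second = 1; quarter note = 8; thirty-second = 1; eighth note = 4.
Altogether 5 + 16 + 8 + 5 + 1 + 8 + 1 + 4 = 48.
48 ÷ 24 = 2 complete bars with 0 thirty-second notes remaining.

0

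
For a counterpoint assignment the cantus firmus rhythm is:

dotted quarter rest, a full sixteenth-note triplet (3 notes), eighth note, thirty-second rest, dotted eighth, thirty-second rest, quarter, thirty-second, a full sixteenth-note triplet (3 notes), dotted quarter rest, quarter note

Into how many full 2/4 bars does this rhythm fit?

3

One bar of 2/4 = 16 thirty-second notes.
Working in thirty-second notes: dotted quarter rest = 12; a full sixteenth-note triplet (3 notes) (three triplet sixteenths span one eighth) = 4; eighth note = 4; thirty-second rest = 1; dotted eighth = 6; thirty-second rest = 1; quarter = 8; thirty-second = 1; a full sixteenth-note triplet (3 notes) (three triplet sixteenths span one eighth) = 4; dotted quarter rest = 12; quarter note = 8.
Adding: 12 + 4 + 4 + 1 + 6 + 1 + 8 + 1 + 4 + 12 + 8 = 61.
61 ÷ 16 = 3 complete bars with 13 left over.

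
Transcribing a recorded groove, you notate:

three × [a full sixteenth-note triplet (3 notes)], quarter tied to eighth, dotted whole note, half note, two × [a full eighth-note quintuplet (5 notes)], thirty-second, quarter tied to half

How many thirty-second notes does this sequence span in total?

145

Each duration in thirty-second notes: a full sixteenth-note triplet (3 notes) (three triplet sixteenths span one eighth) = 4; a full sixteenth-note triplet (3 notes) (three triplet sixteenths span one eighth) = 4; a full sixteenth-note triplet (3 notes) (three triplet sixteenths span one eighth) = 4; quarter tied to eighth (quarter + eighth) = 12; dotted whole note = 48; half note = 16; a full eighth-note quintuplet (5 notes) (five quintuplet eighths span one half) = 16; a full eighth-note quintuplet (5 notes) (five quintuplet eighths span one half) = 16; thirty-second = 1; quarter tied to half (quarter + half) = 24.
Sum: 4 + 4 + 4 + 12 + 48 + 16 + 16 + 16 + 1 + 24 = 145 thirty-second notes.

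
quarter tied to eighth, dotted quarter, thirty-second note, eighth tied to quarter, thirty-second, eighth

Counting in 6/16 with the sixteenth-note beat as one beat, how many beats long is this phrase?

21

One sixteenth-note beat = 2 thirty-second notes.
Convert each value to thirty-second notes: quarter tied to eighth (quarter + eighth) = 12; dotted quarter = 12; thirty-second note = 1; eighth tied to quarter (eighth + quarter) = 12; thirty-second = 1; eighth = 4.
Total: 12 + 12 + 1 + 12 + 1 + 4 = 42.
42 ÷ 2 = 21 beats.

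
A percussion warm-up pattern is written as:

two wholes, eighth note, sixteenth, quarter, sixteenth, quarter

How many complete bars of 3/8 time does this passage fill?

7

One bar of 3/8 = 6 sixteenth notes.
Express everything in sixteenth notes: whole = 16; whole = 16; eighth note = 2; sixteenth = 1; quarter = 4; sixteenth = 1; quarter = 4.
Total: 16 + 16 + 2 + 1 + 4 + 1 + 4 = 44.
44 ÷ 6 = 7 complete bars with 2 left over.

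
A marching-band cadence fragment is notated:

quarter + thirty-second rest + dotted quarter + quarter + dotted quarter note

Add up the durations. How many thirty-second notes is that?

Working in thirty-second notes: quarter = 8; thirty-second rest = 1; dotted quarter = 12; quarter = 8; dotted quarter note = 12.
Adding: 8 + 1 + 12 + 8 + 12 = 41 thirty-second notes.

41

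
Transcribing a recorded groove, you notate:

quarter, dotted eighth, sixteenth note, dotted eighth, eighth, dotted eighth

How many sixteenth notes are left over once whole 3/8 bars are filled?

4

One bar of 3/8 = 6 sixteenth notes.
Working in sixteenth notes: quarter = 4; dotted eighth = 3; sixteenth note = 1; dotted eighth = 3; eighth = 2; dotted eighth = 3.
Adding: 4 + 3 + 1 + 3 + 2 + 3 = 16.
16 ÷ 6 = 2 complete bars with 4 sixteenth notes remaining.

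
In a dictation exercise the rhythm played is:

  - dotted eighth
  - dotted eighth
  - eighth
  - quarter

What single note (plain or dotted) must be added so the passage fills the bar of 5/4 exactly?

The bar of 5/4 = 20 sixteenth notes.
Working in sixteenth notes: dotted eighth = 3; dotted eighth = 3; eighth = 2; quarter = 4.
Altogether 3 + 3 + 2 + 4 = 12.
Remaining: 20 − 12 = 8 sixteenth notes, which is a half note.

half note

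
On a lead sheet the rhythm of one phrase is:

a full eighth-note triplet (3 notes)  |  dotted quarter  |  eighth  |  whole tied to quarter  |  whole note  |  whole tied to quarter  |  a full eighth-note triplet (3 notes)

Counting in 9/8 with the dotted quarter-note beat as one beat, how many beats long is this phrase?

One dotted quarter-note beat = 3 eighth notes.
Each duration in eighth notes: a full eighth-note triplet (3 notes) (three triplet eighths span one quarter) = 2; dotted quarter = 3; eighth = 1; whole tied to quarter (whole + quarter) = 10; whole note = 8; whole tied to quarter (whole + quarter) = 10; a full eighth-note triplet (3 notes) (three triplet eighths span one quarter) = 2.
Sum: 2 + 3 + 1 + 10 + 8 + 10 + 2 = 36.
36 ÷ 3 = 12 beats.

12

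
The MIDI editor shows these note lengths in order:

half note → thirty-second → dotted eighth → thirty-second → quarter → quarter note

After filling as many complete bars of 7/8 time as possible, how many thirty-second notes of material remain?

12

One bar of 7/8 = 28 thirty-second notes.
In thirty-second notes: half note = 16; thirty-second = 1; dotted eighth = 6; thirty-second = 1; quarter = 8; quarter note = 8.
Total: 16 + 1 + 6 + 1 + 8 + 8 = 40.
40 ÷ 28 = 1 complete bar with 12 thirty-second notes remaining.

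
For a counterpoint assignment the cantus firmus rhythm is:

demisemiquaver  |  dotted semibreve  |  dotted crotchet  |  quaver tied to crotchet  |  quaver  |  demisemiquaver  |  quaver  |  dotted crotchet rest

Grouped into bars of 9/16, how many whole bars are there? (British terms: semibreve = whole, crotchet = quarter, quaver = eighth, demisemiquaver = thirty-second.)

5

One bar of 9/16 = 18 thirty-second notes.
In thirty-second notes: demisemiquaver = 1; dotted semibreve = 48; dotted crotchet = 12; quaver tied to crotchet (quaver + crotchet) = 12; quaver = 4; demisemiquaver = 1; quaver = 4; dotted crotchet rest = 12.
Altogether 1 + 48 + 12 + 12 + 4 + 1 + 4 + 12 = 94.
94 ÷ 18 = 5 complete bars with 4 left over.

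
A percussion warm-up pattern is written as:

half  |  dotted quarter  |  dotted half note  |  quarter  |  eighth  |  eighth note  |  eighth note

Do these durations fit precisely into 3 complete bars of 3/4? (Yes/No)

One bar of 3/4 = 6 eighth notes, so 3 bars = 18.
Working in eighth notes: half = 4; dotted quarter = 3; dotted half note = 6; quarter = 2; eighth = 1; eighth note = 1; eighth note = 1.
Total: 4 + 3 + 6 + 2 + 1 + 1 + 1 = 18.
18 equals 18, so the answer is Yes.

Yes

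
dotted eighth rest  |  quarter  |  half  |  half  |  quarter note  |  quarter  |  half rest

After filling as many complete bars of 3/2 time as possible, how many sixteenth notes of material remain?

One bar of 3/2 = 24 sixteenth notes.
Convert each value to sixteenth notes: dotted eighth rest = 3; quarter = 4; half = 8; half = 8; quarter note = 4; quarter = 4; half rest = 8.
Adding: 3 + 4 + 8 + 8 + 4 + 4 + 8 = 39.
39 ÷ 24 = 1 complete bar with 15 sixteenth notes remaining.

15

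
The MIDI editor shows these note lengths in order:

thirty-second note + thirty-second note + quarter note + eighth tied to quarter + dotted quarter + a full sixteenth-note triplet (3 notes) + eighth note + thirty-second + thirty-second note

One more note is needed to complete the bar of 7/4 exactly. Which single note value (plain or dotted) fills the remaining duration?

dotted quarter note

The bar of 7/4 = 56 thirty-second notes.
In thirty-second notes: thirty-second note = 1; thirty-second note = 1; quarter note = 8; eighth tied to quarter (eighth + quarter) = 12; dotted quarter = 12; a full sixteenth-note triplet (3 notes) (three triplet sixteenths span one eighth) = 4; eighth note = 4; thirty-second = 1; thirty-second note = 1.
Adding: 1 + 1 + 8 + 12 + 12 + 4 + 4 + 1 + 1 = 44.
Remaining: 56 − 44 = 12 thirty-second notes, which is a dotted quarter note.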